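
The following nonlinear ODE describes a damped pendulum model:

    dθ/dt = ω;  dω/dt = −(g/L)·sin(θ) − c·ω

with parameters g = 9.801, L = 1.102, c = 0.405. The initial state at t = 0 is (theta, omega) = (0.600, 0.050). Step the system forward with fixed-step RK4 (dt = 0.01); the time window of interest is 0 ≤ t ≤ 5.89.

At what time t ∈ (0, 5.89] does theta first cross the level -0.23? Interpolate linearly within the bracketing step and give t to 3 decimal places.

t=0.000: state=(0.600, 0.050)
step 1 (dt=0.01): k1=(0.050, -5.042), k2=(0.025, -5.034), k3=(0.025, -5.033), k4=(-0.000, -5.024); state += dt/6·(k1+2k2+2k3+k4)
t=0.010: state=(0.600, -0.000)
t=0.020: state=(0.600, -0.050)
t=0.030: state=(0.599, -0.100)
continuing one RK4 step at a time; state shown every 20 steps (Δt=0.2):
t=0.200: state=(0.514, -0.878)
t=0.400: state=(0.271, -1.475)
t=0.600: state=(-0.041, -1.554)
t=0.720: state=(-0.217, -1.343)
next step: t=0.730: state=(-0.230, -1.318) — theta has crossed -0.23
linear interpolation between t=0.720 (-0.21678) and t=0.730 (-0.23008) → t≈0.730

t = 0.730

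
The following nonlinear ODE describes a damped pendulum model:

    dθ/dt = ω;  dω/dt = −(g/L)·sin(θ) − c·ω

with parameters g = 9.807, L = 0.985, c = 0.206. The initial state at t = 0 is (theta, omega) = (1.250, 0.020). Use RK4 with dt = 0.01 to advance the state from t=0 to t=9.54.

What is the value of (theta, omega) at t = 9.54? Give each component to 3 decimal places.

(theta, omega) = (-0.391, 0.743)

t=0.000: state=(1.250, 0.020)
step 1 (dt=0.01): k1=(0.020, -9.453), k2=(-0.027, -9.443), k3=(-0.027, -9.442), k4=(-0.074, -9.432); state += dt/6·(k1+2k2+2k3+k4)
t=0.010: state=(1.250, -0.074)
t=0.020: state=(1.249, -0.169)
t=0.030: state=(1.246, -0.263)
continuing one RK4 step at a time; state shown every 50 steps (Δt=0.5):
t=0.500: state=(0.230, -3.467)
t=1.000: state=(-1.068, -0.833)
t=1.500: state=(-0.444, 2.916)
t=2.000: state=(0.875, 1.339)
t=2.500: state=(0.550, -2.379)
t=3.000: state=(-0.701, -1.608)
t=3.500: state=(-0.590, 1.919)
t=4.000: state=(0.557, 1.715)
t=4.500: state=(0.590, -1.546)
t=5.000: state=(-0.443, -1.717)
t=5.500: state=(-0.568, 1.250)
t=6.000: state=(0.354, 1.657)
t=6.500: state=(0.535, -1.019)
t=7.000: state=(-0.286, -1.564)
t=7.500: state=(-0.497, 0.840)
t=8.000: state=(0.234, 1.455)
t=8.500: state=(0.457, -0.700)
t=9.000: state=(-0.194, -1.341)
t=9.500: state=(-0.418, 0.592)
t=9.540: state=(-0.391, 0.743)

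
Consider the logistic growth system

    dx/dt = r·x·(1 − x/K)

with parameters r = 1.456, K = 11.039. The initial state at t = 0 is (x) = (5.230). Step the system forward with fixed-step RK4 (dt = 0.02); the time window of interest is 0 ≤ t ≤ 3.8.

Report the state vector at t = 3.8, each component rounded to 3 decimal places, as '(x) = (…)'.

(x) = (10.991)

t=0.000: state=(5.230)
step 1 (dt=0.02): k1=(4.007), k2=(4.010), k3=(4.010), k4=(4.012); state += dt/6·(k1+2k2+2k3+k4)
t=0.020: state=(5.310)
t=0.040: state=(5.390)
t=0.060: state=(5.471)
continuing one RK4 step at a time; state shown every 10 steps (Δt=0.2):
t=0.200: state=(6.032)
t=0.400: state=(6.813)
t=0.600: state=(7.542)
t=0.800: state=(8.198)
t=1.000: state=(8.768)
t=1.200: state=(9.249)
t=1.400: state=(9.644)
t=1.600: state=(9.962)
t=1.800: state=(10.214)
t=2.000: state=(10.410)
t=2.200: state=(10.562)
t=2.400: state=(10.679)
t=2.600: state=(10.768)
t=2.800: state=(10.835)
t=3.000: state=(10.886)
t=3.200: state=(10.924)
t=3.400: state=(10.953)
t=3.600: state=(10.974)
t=3.800: state=(10.991)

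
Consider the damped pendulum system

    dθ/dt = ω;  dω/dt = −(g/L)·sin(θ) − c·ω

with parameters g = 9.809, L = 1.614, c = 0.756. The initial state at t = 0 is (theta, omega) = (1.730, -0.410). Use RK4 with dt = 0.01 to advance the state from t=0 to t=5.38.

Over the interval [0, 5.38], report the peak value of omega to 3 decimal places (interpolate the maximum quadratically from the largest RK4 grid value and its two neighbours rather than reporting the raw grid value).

max omega = 1.787

t=0.000: state=(1.730, -0.410)
step 1 (dt=0.01): k1=(-0.410, -5.691), k2=(-0.438, -5.671), k3=(-0.438, -5.671), k4=(-0.467, -5.652); state += dt/6·(k1+2k2+2k3+k4)
t=0.010: state=(1.726, -0.467)
t=0.020: state=(1.721, -0.523)
t=0.030: state=(1.715, -0.579)
continuing one RK4 step at a time; state shown every 20 steps (Δt=0.2):
t=0.200: state=(1.539, -1.475)
t=0.400: state=(1.151, -2.363)
t=0.600: state=(0.617, -2.895)
t=0.800: state=(0.033, -2.835)
t=1.000: state=(-0.476, -2.173)
t=1.200: state=(-0.814, -1.175)
t=1.400: state=(-0.943, -0.129)
t=1.600: state=(-0.874, 0.789)
t=1.800: state=(-0.644, 1.459)
t=2.000: state=(-0.314, 1.773)
t=2.200: state=(0.037, 1.672)
t=2.400: state=(0.331, 1.219)
t=2.600: state=(0.512, 0.574)
t=2.800: state=(0.559, -0.094)
t=3.000: state=(0.482, -0.650)
t=3.200: state=(0.313, -0.999)
t=3.400: state=(0.100, -1.088)
t=3.600: state=(-0.105, -0.927)
t=3.800: state=(-0.259, -0.584)
t=4.000: state=(-0.334, -0.165)
t=4.200: state=(-0.326, 0.231)
t=4.400: state=(-0.248, 0.522)
t=4.600: state=(-0.127, 0.660)
t=4.800: state=(0.005, 0.635)
t=5.000: state=(0.117, 0.472)
t=5.200: state=(0.188, 0.229)
t=5.380: state=(0.208, -0.005)
largest grid value and its neighbours: omega(2.040)=1.78616, omega(2.050)=1.78674, omega(2.060)=1.78626
parabola through these three points peaks at t≈2.050 with omega≈1.78674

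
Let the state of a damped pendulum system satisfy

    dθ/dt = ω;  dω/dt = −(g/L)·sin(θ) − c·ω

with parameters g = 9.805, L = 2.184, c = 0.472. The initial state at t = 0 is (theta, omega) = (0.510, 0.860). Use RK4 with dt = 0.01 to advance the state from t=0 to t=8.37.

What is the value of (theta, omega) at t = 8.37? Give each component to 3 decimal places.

t=0.000: state=(0.510, 0.860)
step 1 (dt=0.01): k1=(0.860, -2.598), k2=(0.847, -2.608), k3=(0.847, -2.608), k4=(0.834, -2.618); state += dt/6·(k1+2k2+2k3+k4)
t=0.010: state=(0.518, 0.834)
t=0.020: state=(0.527, 0.808)
t=0.030: state=(0.535, 0.781)
continuing one RK4 step at a time; state shown every 50 steps (Δt=0.5):
t=0.500: state=(0.601, -0.471)
t=1.000: state=(0.153, -1.137)
t=1.500: state=(-0.337, -0.656)
t=2.000: state=(-0.423, 0.301)
t=2.500: state=(-0.116, 0.796)
t=3.000: state=(0.231, 0.473)
t=3.500: state=(0.297, -0.205)
t=4.000: state=(0.082, -0.559)
t=4.500: state=(-0.162, -0.333)
t=5.000: state=(-0.208, 0.146)
t=5.500: state=(-0.056, 0.393)
t=6.000: state=(0.114, 0.232)
t=6.500: state=(0.146, -0.106)
t=7.000: state=(0.038, -0.277)
t=7.500: state=(-0.081, -0.161)
t=8.000: state=(-0.102, 0.077)
t=8.370: state=(-0.050, 0.184)

(theta, omega) = (-0.050, 0.184)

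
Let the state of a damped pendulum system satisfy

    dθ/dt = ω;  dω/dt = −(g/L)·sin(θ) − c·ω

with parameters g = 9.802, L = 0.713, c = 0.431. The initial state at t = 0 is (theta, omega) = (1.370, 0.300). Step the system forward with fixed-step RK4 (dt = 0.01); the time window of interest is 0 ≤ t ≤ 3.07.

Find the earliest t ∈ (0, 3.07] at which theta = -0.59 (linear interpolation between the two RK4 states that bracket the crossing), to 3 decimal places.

t=0.000: state=(1.370, 0.300)
step 1 (dt=0.01): k1=(0.300, -13.601), k2=(0.232, -13.575), k3=(0.232, -13.575), k4=(0.164, -13.548); state += dt/6·(k1+2k2+2k3+k4)
t=0.010: state=(1.372, 0.164)
t=0.020: state=(1.373, 0.029)
t=0.030: state=(1.373, -0.106)
continuing one RK4 step at a time; state shown every 10 steps (Δt=0.1):
t=0.100: state=(1.333, -1.029)
t=0.200: state=(1.167, -2.265)
t=0.300: state=(0.886, -3.322)
t=0.400: state=(0.514, -4.049)
t=0.500: state=(0.093, -4.277)
t=0.600: state=(-0.323, -3.938)
t=0.670: state=(-0.581, -3.405)
next step: t=0.680: state=(-0.614, -3.313) — theta has crossed -0.59
linear interpolation between t=0.670 (-0.58075) and t=0.680 (-0.61435) → t≈0.673

t = 0.673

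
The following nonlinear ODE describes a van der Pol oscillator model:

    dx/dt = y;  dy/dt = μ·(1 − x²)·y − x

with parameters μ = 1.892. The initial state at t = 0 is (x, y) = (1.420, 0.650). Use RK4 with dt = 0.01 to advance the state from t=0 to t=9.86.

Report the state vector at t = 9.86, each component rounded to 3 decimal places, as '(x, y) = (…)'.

t=0.000: state=(1.420, 0.650)
step 1 (dt=0.01): k1=(0.650, -2.670), k2=(0.637, -2.659), k3=(0.637, -2.658), k4=(0.623, -2.647); state += dt/6·(k1+2k2+2k3+k4)
t=0.010: state=(1.426, 0.623)
t=0.020: state=(1.432, 0.597)
t=0.030: state=(1.438, 0.571)
continuing one RK4 step at a time; state shown every 50 steps (Δt=0.5):
t=0.500: state=(1.486, -0.233)
t=1.000: state=(1.278, -0.571)
t=1.500: state=(0.902, -0.983)
t=2.000: state=(0.167, -2.205)
t=2.500: state=(-1.410, -3.135)
t=3.000: state=(-2.013, 0.023)
t=3.500: state=(-1.889, 0.349)
t=4.000: state=(-1.694, 0.430)
t=4.500: state=(-1.454, 0.544)
t=5.000: state=(-1.131, 0.781)
t=5.500: state=(-0.606, 1.450)
t=6.000: state=(0.567, 3.467)
t=6.500: state=(1.937, 0.899)
t=7.000: state=(1.971, -0.280)
t=7.500: state=(1.799, -0.390)
t=8.000: state=(1.583, -0.478)
t=8.500: state=(1.309, -0.636)
t=9.000: state=(0.913, -1.013)
t=9.500: state=(0.161, -2.252)
t=9.860: state=(-0.949, -3.686)

(x, y) = (-0.949, -3.686)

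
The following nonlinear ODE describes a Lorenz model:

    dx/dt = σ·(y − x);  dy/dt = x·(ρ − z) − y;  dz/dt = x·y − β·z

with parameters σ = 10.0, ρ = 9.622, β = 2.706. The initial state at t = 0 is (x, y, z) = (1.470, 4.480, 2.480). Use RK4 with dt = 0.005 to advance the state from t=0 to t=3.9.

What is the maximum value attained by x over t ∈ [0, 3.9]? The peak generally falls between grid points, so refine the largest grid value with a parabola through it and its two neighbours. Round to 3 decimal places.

t=0.000: state=(1.470, 4.480, 2.480)
step 1 (dt=0.005): k1=(30.100, 6.019, -0.125), k2=(29.498, 6.542, 0.236), k3=(29.526, 6.528, 0.229), k4=(28.950, 7.039, 0.586); state += dt/6·(k1+2k2+2k3+k4)
t=0.005: state=(1.618, 4.513, 2.481)
t=0.010: state=(1.760, 4.550, 2.486)
t=0.015: state=(1.897, 4.593, 2.494)
continuing one RK4 step at a time; state shown every 40 steps (Δt=0.2):
t=0.200: state=(5.816, 7.778, 5.356)
t=0.400: state=(7.650, 6.860, 12.219)
t=0.600: state=(4.250, 2.608, 11.135)
t=0.800: state=(2.497, 2.280, 7.545)
t=1.000: state=(2.876, 3.408, 5.516)
t=1.200: state=(4.501, 5.538, 5.818)
t=1.400: state=(6.314, 6.782, 8.992)
t=1.600: state=(5.690, 4.775, 10.858)
t=1.800: state=(3.994, 3.435, 9.154)
t=2.000: state=(3.639, 3.802, 7.337)
t=2.200: state=(4.431, 4.996, 7.015)
t=2.400: state=(5.500, 5.867, 8.439)
t=2.600: state=(5.512, 5.170, 9.782)
t=2.800: state=(4.614, 4.204, 9.265)
t=3.000: state=(4.189, 4.189, 8.137)
t=3.200: state=(4.527, 4.820, 7.748)
t=3.400: state=(5.123, 5.354, 8.387)
t=3.600: state=(5.244, 5.126, 9.173)
t=3.800: state=(4.817, 4.578, 9.082)
t=3.900: state=(4.611, 4.449, 8.782)
largest grid value and its neighbours: x(0.355)=7.80619, x(0.360)=7.80900, x(0.365)=7.80674
parabola through these three points peaks at t≈0.360 with x≈7.80900

max x = 7.809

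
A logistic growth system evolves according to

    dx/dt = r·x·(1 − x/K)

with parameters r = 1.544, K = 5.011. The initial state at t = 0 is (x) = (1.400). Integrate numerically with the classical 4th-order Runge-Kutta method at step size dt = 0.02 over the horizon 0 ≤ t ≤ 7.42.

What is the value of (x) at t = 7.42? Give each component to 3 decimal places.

t=0.000: state=(1.400)
step 1 (dt=0.02): k1=(1.558), k2=(1.568), k3=(1.568), k4=(1.579); state += dt/6·(k1+2k2+2k3+k4)
t=0.020: state=(1.431)
t=0.040: state=(1.463)
t=0.060: state=(1.495)
continuing one RK4 step at a time; state shown every 25 steps (Δt=0.5):
t=0.500: state=(2.286)
t=1.000: state=(3.231)
t=1.500: state=(3.994)
t=2.000: state=(4.484)
t=2.500: state=(4.753)
t=3.000: state=(4.888)
t=3.500: state=(4.954)
t=4.000: state=(4.984)
t=4.500: state=(4.999)
t=5.000: state=(5.005)
t=5.500: state=(5.008)
t=6.000: state=(5.010)
t=6.500: state=(5.010)
t=7.000: state=(5.011)
t=7.420: state=(5.011)

(x) = (5.011)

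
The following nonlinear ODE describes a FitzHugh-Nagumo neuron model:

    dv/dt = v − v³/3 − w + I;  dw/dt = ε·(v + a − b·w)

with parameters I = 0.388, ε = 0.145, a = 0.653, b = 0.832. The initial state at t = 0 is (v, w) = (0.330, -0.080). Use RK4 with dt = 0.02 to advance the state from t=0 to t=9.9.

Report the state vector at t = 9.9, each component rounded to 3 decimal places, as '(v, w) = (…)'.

t=0.000: state=(0.330, -0.080)
step 1 (dt=0.02): k1=(0.786, 0.152), k2=(0.791, 0.153), k3=(0.792, 0.153), k4=(0.797, 0.154); state += dt/6·(k1+2k2+2k3+k4)
t=0.020: state=(0.346, -0.077)
t=0.040: state=(0.362, -0.074)
t=0.060: state=(0.378, -0.071)
continuing one RK4 step at a time; state shown every 25 steps (Δt=0.5):
t=0.500: state=(0.785, 0.009)
t=1.000: state=(1.268, 0.128)
t=1.500: state=(1.579, 0.268)
t=2.000: state=(1.683, 0.414)
t=2.500: state=(1.679, 0.554)
t=3.000: state=(1.632, 0.684)
t=3.500: state=(1.570, 0.803)
t=4.000: state=(1.499, 0.910)
t=4.500: state=(1.424, 1.005)
t=5.000: state=(1.344, 1.090)
t=5.500: state=(1.257, 1.163)
t=6.000: state=(1.162, 1.226)
t=6.500: state=(1.056, 1.279)
t=7.000: state=(0.933, 1.320)
t=7.500: state=(0.782, 1.349)
t=8.000: state=(0.586, 1.364)
t=8.500: state=(0.309, 1.362)
t=9.000: state=(-0.118, 1.336)
t=9.500: state=(-0.770, 1.274)
t=9.900: state=(-1.361, 1.190)

(v, w) = (-1.361, 1.190)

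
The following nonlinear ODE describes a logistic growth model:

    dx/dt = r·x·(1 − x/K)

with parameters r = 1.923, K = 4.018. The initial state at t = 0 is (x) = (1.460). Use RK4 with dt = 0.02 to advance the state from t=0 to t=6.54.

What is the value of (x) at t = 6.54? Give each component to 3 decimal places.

(x) = (4.018)

t=0.000: state=(1.460)
step 1 (dt=0.02): k1=(1.787), k2=(1.797), k3=(1.797), k4=(1.806); state += dt/6·(k1+2k2+2k3+k4)
t=0.020: state=(1.496)
t=0.040: state=(1.532)
t=0.060: state=(1.569)
continuing one RK4 step at a time; state shown every 25 steps (Δt=0.5):
t=0.500: state=(2.406)
t=1.000: state=(3.199)
t=1.500: state=(3.660)
t=2.000: state=(3.873)
t=2.500: state=(3.961)
t=3.000: state=(3.996)
t=3.500: state=(4.010)
t=4.000: state=(4.015)
t=4.500: state=(4.017)
t=5.000: state=(4.018)
t=5.500: state=(4.018)
t=6.000: state=(4.018)
t=6.500: state=(4.018)
t=6.540: state=(4.018)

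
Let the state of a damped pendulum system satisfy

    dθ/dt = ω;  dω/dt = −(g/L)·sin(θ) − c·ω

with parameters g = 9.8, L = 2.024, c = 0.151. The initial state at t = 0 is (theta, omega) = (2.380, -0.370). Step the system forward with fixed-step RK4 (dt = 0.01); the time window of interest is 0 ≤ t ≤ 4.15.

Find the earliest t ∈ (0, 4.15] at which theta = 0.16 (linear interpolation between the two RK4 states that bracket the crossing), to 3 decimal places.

t = 0.990

t=0.000: state=(2.380, -0.370)
step 1 (dt=0.01): k1=(-0.370, -3.285), k2=(-0.386, -3.289), k3=(-0.386, -3.290), k4=(-0.403, -3.294); state += dt/6·(k1+2k2+2k3+k4)
t=0.010: state=(2.376, -0.403)
t=0.020: state=(2.372, -0.436)
t=0.030: state=(2.367, -0.469)
continuing one RK4 step at a time; state shown every 20 steps (Δt=0.2):
t=0.200: state=(2.239, -1.057)
t=0.400: state=(1.951, -1.842)
t=0.600: state=(1.495, -2.720)
t=0.800: state=(0.868, -3.512)
t=0.980: state=(0.198, -3.849)
next step: t=0.990: state=(0.159, -3.851) — theta has crossed 0.16
linear interpolation between t=0.980 (0.19768) and t=0.990 (0.15918) → t≈0.990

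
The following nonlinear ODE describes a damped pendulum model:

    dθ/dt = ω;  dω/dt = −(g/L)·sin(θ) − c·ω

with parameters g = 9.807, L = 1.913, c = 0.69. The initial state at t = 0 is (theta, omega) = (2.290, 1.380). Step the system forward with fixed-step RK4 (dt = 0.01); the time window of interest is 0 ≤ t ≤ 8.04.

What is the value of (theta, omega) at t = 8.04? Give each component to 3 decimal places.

t=0.000: state=(2.290, 1.380)
step 1 (dt=0.01): k1=(1.380, -4.809), k2=(1.356, -4.769), k3=(1.356, -4.770), k4=(1.332, -4.730); state += dt/6·(k1+2k2+2k3+k4)
t=0.010: state=(2.304, 1.332)
t=0.020: state=(2.317, 1.285)
t=0.030: state=(2.329, 1.239)
continuing one RK4 step at a time; state shown every 50 steps (Δt=0.5):
t=0.500: state=(2.503, -0.363)
t=1.000: state=(1.957, -1.884)
t=1.500: state=(0.613, -3.269)
t=2.000: state=(-0.809, -1.918)
t=2.500: state=(-1.133, 0.548)
t=3.000: state=(-0.438, 1.946)
t=3.500: state=(0.445, 1.252)
t=4.000: state=(0.657, -0.382)
t=4.500: state=(0.203, -1.208)
t=5.000: state=(-0.311, -0.658)
t=5.500: state=(-0.378, 0.356)
t=6.000: state=(-0.065, 0.740)
t=6.500: state=(0.219, 0.299)
t=7.000: state=(0.209, -0.301)
t=7.500: state=(-0.001, -0.437)
t=8.000: state=(-0.148, -0.109)
t=8.040: state=(-0.152, -0.076)

(theta, omega) = (-0.152, -0.076)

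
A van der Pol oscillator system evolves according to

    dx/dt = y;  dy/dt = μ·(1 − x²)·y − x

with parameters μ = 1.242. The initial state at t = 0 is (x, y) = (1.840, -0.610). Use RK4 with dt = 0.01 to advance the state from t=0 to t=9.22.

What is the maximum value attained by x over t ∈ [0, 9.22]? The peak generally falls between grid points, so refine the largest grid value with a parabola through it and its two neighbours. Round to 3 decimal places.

t=0.000: state=(1.840, -0.610)
step 1 (dt=0.01): k1=(-0.610, -0.033), k2=(-0.610, -0.038), k3=(-0.610, -0.038), k4=(-0.610, -0.042); state += dt/6·(k1+2k2+2k3+k4)
t=0.010: state=(1.834, -0.610)
t=0.020: state=(1.828, -0.611)
t=0.030: state=(1.822, -0.611)
continuing one RK4 step at a time; state shown every 50 steps (Δt=0.5):
t=0.500: state=(1.515, -0.716)
t=1.000: state=(1.096, -1.000)
t=1.500: state=(0.449, -1.697)
t=2.000: state=(-0.716, -2.914)
t=2.500: state=(-1.872, -1.097)
t=3.000: state=(-1.985, 0.275)
t=3.500: state=(-1.769, 0.541)
t=4.000: state=(-1.455, 0.724)
t=4.500: state=(-1.021, 1.055)
t=5.000: state=(-0.325, 1.845)
t=5.500: state=(0.915, 2.932)
t=6.000: state=(1.933, 0.763)
t=6.500: state=(1.962, -0.334)
t=7.000: state=(1.729, -0.564)
t=7.500: state=(1.402, -0.758)
t=8.000: state=(0.943, -1.128)
t=8.500: state=(0.187, -2.023)
t=9.000: state=(-1.122, -2.848)
t=9.220: state=(-1.660, -1.898)
largest grid value and its neighbours: x(6.230)=2.01187, x(6.240)=2.01198, x(6.250)=2.01189
parabola through these three points peaks at t≈6.241 with x≈2.01198

max x = 2.012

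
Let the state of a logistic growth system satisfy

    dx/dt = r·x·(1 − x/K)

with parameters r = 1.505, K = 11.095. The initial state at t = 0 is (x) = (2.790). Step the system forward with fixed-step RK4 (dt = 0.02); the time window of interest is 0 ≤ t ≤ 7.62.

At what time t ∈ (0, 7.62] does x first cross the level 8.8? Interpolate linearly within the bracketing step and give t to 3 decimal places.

t = 1.618

t=0.000: state=(2.790)
step 1 (dt=0.02): k1=(3.143), k2=(3.166), k3=(3.167), k4=(3.190); state += dt/6·(k1+2k2+2k3+k4)
t=0.020: state=(2.853)
t=0.040: state=(2.918)
t=0.060: state=(2.983)
continuing one RK4 step at a time; state shown every 25 steps (Δt=0.5):
t=0.500: state=(4.618)
t=1.000: state=(6.680)
t=1.500: state=(8.460)
t=1.600: state=(8.751)
next step: t=1.620: state=(8.806) — x has crossed 8.8
linear interpolation between t=1.600 (8.75077) and t=1.620 (8.80594) → t≈1.618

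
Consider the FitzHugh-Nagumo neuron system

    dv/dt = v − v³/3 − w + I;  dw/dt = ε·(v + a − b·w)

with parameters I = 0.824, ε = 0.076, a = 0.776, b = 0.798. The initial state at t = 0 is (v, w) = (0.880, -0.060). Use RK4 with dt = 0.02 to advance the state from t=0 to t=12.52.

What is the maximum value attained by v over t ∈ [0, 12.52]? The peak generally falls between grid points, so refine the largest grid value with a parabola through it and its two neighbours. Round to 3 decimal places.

max v = 1.975

t=0.000: state=(0.880, -0.060)
step 1 (dt=0.02): k1=(1.537, 0.129), k2=(1.539, 0.131), k3=(1.539, 0.131), k4=(1.540, 0.132); state += dt/6·(k1+2k2+2k3+k4)
t=0.020: state=(0.911, -0.057)
t=0.040: state=(0.942, -0.055)
t=0.060: state=(0.972, -0.052)
continuing one RK4 step at a time; state shown every 25 steps (Δt=0.5):
t=0.500: state=(1.578, 0.018)
t=1.000: state=(1.906, 0.113)
t=1.500: state=(1.974, 0.211)
t=2.000: state=(1.964, 0.308)
t=2.500: state=(1.937, 0.401)
t=3.000: state=(1.905, 0.490)
t=3.500: state=(1.872, 0.575)
t=4.000: state=(1.839, 0.656)
t=4.500: state=(1.806, 0.734)
t=5.000: state=(1.772, 0.808)
t=5.500: state=(1.739, 0.878)
t=6.000: state=(1.705, 0.946)
t=6.500: state=(1.670, 1.010)
t=7.000: state=(1.636, 1.070)
t=7.500: state=(1.601, 1.128)
t=8.000: state=(1.565, 1.183)
t=8.500: state=(1.529, 1.234)
t=9.000: state=(1.492, 1.283)
t=9.500: state=(1.455, 1.329)
t=10.000: state=(1.416, 1.372)
t=10.500: state=(1.376, 1.412)
t=11.000: state=(1.335, 1.450)
t=11.500: state=(1.292, 1.485)
t=12.000: state=(1.247, 1.517)
t=12.500: state=(1.199, 1.547)
t=12.520: state=(1.197, 1.548)
largest grid value and its neighbours: v(1.580)=1.97479, v(1.600)=1.97484, v(1.620)=1.97482
parabola through these three points peaks at t≈1.604 with v≈1.97484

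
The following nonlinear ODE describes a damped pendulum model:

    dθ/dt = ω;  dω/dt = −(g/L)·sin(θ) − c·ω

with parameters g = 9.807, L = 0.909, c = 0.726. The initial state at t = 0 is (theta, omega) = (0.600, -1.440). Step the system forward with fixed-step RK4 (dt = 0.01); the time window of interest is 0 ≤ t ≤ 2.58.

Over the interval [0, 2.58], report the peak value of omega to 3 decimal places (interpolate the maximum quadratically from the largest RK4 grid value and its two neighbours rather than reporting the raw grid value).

t=0.000: state=(0.600, -1.440)
step 1 (dt=0.01): k1=(-1.440, -5.046), k2=(-1.465, -4.964), k3=(-1.465, -4.963), k4=(-1.490, -4.879); state += dt/6·(k1+2k2+2k3+k4)
t=0.010: state=(0.585, -1.490)
t=0.020: state=(0.570, -1.538)
t=0.030: state=(0.555, -1.584)
continuing one RK4 step at a time; state shown every 10 steps (Δt=0.1):
t=0.100: state=(0.434, -1.855)
t=0.200: state=(0.236, -2.067)
t=0.300: state=(0.028, -2.057)
t=0.400: state=(-0.169, -1.837)
t=0.500: state=(-0.334, -1.446)
t=0.600: state=(-0.454, -0.940)
t=0.700: state=(-0.520, -0.383)
t=0.800: state=(-0.531, 0.170)
t=0.900: state=(-0.488, 0.669)
t=1.000: state=(-0.400, 1.072)
t=1.100: state=(-0.278, 1.344)
t=1.200: state=(-0.136, 1.464)
t=1.300: state=(0.009, 1.426)
t=1.400: state=(0.144, 1.244)
t=1.500: state=(0.255, 0.948)
t=1.600: state=(0.331, 0.578)
t=1.700: state=(0.369, 0.177)
t=1.800: state=(0.367, -0.213)
t=1.900: state=(0.328, -0.555)
t=2.000: state=(0.259, -0.819)
t=2.100: state=(0.168, -0.982)
t=2.200: state=(0.066, -1.034)
t=2.300: state=(-0.036, -0.977)
t=2.400: state=(-0.126, -0.822)
t=2.500: state=(-0.198, -0.594)
t=2.580: state=(-0.237, -0.379)
largest grid value and its neighbours: omega(1.220)=1.46902, omega(1.230)=1.46909, omega(1.240)=1.46758
parabola through these three points peaks at t≈1.225 with omega≈1.46925

max omega = 1.469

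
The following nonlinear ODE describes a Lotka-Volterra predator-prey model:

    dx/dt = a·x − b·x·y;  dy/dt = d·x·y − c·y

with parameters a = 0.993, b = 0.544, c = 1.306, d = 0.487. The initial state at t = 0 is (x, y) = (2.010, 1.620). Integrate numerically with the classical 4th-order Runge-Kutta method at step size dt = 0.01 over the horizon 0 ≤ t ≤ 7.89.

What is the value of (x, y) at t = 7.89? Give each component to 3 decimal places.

t=0.000: state=(2.010, 1.620)
step 1 (dt=0.01): k1=(0.225, -0.530), k2=(0.228, -0.528), k3=(0.228, -0.528), k4=(0.231, -0.526); state += dt/6·(k1+2k2+2k3+k4)
t=0.010: state=(2.012, 1.615)
t=0.020: state=(2.015, 1.609)
t=0.030: state=(2.017, 1.604)
continuing one RK4 step at a time; state shown every 50 steps (Δt=0.5):
t=0.500: state=(2.194, 1.403)
t=1.000: state=(2.505, 1.291)
t=1.500: state=(2.903, 1.297)
t=2.000: state=(3.300, 1.438)
t=2.500: state=(3.535, 1.729)
t=3.000: state=(3.443, 2.121)
t=3.500: state=(3.030, 2.439)
t=4.000: state=(2.527, 2.495)
t=4.500: state=(2.156, 2.288)
t=5.000: state=(1.986, 1.964)
t=5.500: state=(1.997, 1.654)
t=6.000: state=(2.163, 1.425)
t=6.500: state=(2.460, 1.299)
t=7.000: state=(2.851, 1.289)
t=7.500: state=(3.254, 1.412)
t=7.890: state=(3.484, 1.612)

(x, y) = (3.484, 1.612)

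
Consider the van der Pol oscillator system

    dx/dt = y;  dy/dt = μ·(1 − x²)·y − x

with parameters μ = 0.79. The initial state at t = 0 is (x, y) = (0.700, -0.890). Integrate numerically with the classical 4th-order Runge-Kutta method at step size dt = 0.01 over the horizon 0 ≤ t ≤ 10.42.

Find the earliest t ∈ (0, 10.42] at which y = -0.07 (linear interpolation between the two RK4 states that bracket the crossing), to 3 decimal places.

t=0.000: state=(0.700, -0.890)
step 1 (dt=0.01): k1=(-0.890, -1.059), k2=(-0.895, -1.061), k3=(-0.895, -1.061), k4=(-0.901, -1.063); state += dt/6·(k1+2k2+2k3+k4)
t=0.010: state=(0.691, -0.901)
t=0.020: state=(0.682, -0.911)
t=0.030: state=(0.673, -0.922)
continuing one RK4 step at a time; state shown every 50 steps (Δt=0.5):
t=0.500: state=(0.112, -1.480)
t=1.000: state=(-0.761, -1.900)
t=1.500: state=(-1.557, -1.053)
t=1.900: state=(-1.771, -0.075)
next step: t=1.910: state=(-1.772, -0.057) — y has crossed -0.07
linear interpolation between t=1.900 (-0.07536) and t=1.910 (-0.05653) → t≈1.903

t = 1.903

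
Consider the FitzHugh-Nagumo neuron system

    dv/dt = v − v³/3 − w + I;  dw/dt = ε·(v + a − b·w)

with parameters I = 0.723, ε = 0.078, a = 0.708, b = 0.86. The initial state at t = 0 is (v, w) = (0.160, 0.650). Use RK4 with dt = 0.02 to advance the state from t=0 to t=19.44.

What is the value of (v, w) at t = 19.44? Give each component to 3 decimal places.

(v, w) = (-1.812, 0.833)

t=0.000: state=(0.160, 0.650)
step 1 (dt=0.02): k1=(0.232, 0.024), k2=(0.234, 0.024), k3=(0.234, 0.024), k4=(0.236, 0.024); state += dt/6·(k1+2k2+2k3+k4)
t=0.020: state=(0.165, 0.650)
t=0.040: state=(0.169, 0.651)
t=0.060: state=(0.174, 0.651)
continuing one RK4 step at a time; state shown every 50 steps (Δt=1):
t=1.000: state=(0.520, 0.685)
t=2.000: state=(1.134, 0.756)
t=3.000: state=(1.539, 0.864)
t=4.000: state=(1.597, 0.981)
t=5.000: state=(1.552, 1.090)
t=6.000: state=(1.485, 1.187)
t=7.000: state=(1.412, 1.273)
t=8.000: state=(1.333, 1.347)
t=9.000: state=(1.249, 1.411)
t=10.000: state=(1.156, 1.463)
t=11.000: state=(1.048, 1.505)
t=12.000: state=(0.915, 1.535)
t=13.000: state=(0.731, 1.551)
t=14.000: state=(0.420, 1.549)
t=15.000: state=(-0.270, 1.511)
t=16.000: state=(-1.535, 1.398)
t=17.000: state=(-1.929, 1.223)
t=18.000: state=(-1.900, 1.053)
t=19.000: state=(-1.840, 0.897)
t=19.440: state=(-1.812, 0.833)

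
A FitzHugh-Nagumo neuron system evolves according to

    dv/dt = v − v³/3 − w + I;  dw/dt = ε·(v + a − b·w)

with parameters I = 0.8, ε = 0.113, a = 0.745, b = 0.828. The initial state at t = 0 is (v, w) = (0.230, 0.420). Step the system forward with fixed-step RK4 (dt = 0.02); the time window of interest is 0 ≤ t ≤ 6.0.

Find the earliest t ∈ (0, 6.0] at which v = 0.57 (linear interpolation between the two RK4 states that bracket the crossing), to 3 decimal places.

t=0.000: state=(0.230, 0.420)
step 1 (dt=0.02): k1=(0.606, 0.071), k2=(0.611, 0.071), k3=(0.611, 0.072), k4=(0.616, 0.072); state += dt/6·(k1+2k2+2k3+k4)
t=0.020: state=(0.242, 0.421)
t=0.040: state=(0.255, 0.423)
t=0.060: state=(0.267, 0.424)
continuing one RK4 step at a time; state shown every 10 steps (Δt=0.2):
t=0.200: state=(0.362, 0.435)
t=0.400: state=(0.514, 0.454)
t=0.460: state=(0.564, 0.460)
next step: t=0.480: state=(0.581, 0.462) — v has crossed 0.57
linear interpolation between t=0.460 (0.56394) and t=0.480 (0.58092) → t≈0.467

t = 0.467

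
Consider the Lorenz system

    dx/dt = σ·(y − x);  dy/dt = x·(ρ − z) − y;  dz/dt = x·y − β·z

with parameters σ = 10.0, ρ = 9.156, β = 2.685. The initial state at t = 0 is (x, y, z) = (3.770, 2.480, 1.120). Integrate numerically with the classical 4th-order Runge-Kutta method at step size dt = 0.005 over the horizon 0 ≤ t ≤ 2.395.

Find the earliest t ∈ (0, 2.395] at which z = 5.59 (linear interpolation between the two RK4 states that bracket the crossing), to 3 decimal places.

t = 0.251

t=0.000: state=(3.770, 2.480, 1.120)
step 1 (dt=0.005): k1=(-12.900, 27.816, 6.342), k2=(-11.882, 27.428, 6.480), k3=(-11.917, 27.448, 6.482), k4=(-10.932, 27.079, 6.617); state += dt/6·(k1+2k2+2k3+k4)
t=0.005: state=(3.710, 2.617, 1.152)
t=0.010: state=(3.660, 2.751, 1.186)
t=0.015: state=(3.619, 2.882, 1.221)
continuing one RK4 step at a time; state shown every 20 steps (Δt=0.1):
t=0.100: state=(3.858, 4.873, 2.059)
t=0.200: state=(5.319, 7.072, 4.013)
t=0.250: state=(6.208, 7.959, 5.551)
next step: t=0.255: state=(6.295, 8.029, 5.726) — z has crossed 5.59
linear interpolation between t=0.250 (5.55143) and t=0.255 (5.72562) → t≈0.251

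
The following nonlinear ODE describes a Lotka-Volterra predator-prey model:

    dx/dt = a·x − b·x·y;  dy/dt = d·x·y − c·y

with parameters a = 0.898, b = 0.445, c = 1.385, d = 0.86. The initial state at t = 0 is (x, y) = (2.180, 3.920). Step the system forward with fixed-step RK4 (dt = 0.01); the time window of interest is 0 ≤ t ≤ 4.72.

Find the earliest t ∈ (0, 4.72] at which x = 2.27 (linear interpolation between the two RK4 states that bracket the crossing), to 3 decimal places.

t = 4.333

t=0.000: state=(2.180, 3.920)
step 1 (dt=0.01): k1=(-1.845, 1.920), k2=(-1.847, 1.894), k3=(-1.846, 1.893), k4=(-1.848, 1.867); state += dt/6·(k1+2k2+2k3+k4)
t=0.010: state=(2.162, 3.939)
t=0.020: state=(2.143, 3.957)
t=0.030: state=(2.125, 3.975)
continuing one RK4 step at a time; state shown every 20 steps (Δt=0.2):
t=0.200: state=(1.815, 4.189)
t=0.400: state=(1.492, 4.217)
t=0.600: state=(1.235, 4.037)
t=0.800: state=(1.046, 3.720)
t=1.000: state=(0.914, 3.335)
t=1.200: state=(0.828, 2.935)
t=1.400: state=(0.776, 2.553)
t=1.600: state=(0.752, 2.206)
t=1.800: state=(0.749, 1.902)
t=2.000: state=(0.766, 1.642)
t=2.200: state=(0.800, 1.424)
t=2.400: state=(0.851, 1.244)
t=2.600: state=(0.917, 1.098)
t=2.800: state=(1.001, 0.981)
t=3.000: state=(1.103, 0.891)
t=3.200: state=(1.223, 0.825)
t=3.400: state=(1.363, 0.781)
t=3.600: state=(1.523, 0.758)
t=3.800: state=(1.704, 0.758)
t=4.000: state=(1.904, 0.784)
t=4.200: state=(2.121, 0.840)
t=4.330: state=(2.267, 0.896)
next step: t=4.340: state=(2.278, 0.902) — x has crossed 2.27
linear interpolation between t=4.330 (2.26669) and t=4.340 (2.27801) → t≈4.333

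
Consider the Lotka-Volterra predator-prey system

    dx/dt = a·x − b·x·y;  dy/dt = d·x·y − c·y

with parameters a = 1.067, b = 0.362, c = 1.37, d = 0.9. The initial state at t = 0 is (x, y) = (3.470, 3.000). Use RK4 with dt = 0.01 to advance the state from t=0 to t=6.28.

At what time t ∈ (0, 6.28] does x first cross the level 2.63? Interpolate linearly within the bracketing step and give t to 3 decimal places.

t = 0.483

t=0.000: state=(3.470, 3.000)
step 1 (dt=0.01): k1=(-0.066, 5.259), k2=(-0.099, 5.304), k3=(-0.099, 5.304), k4=(-0.133, 5.349); state += dt/6·(k1+2k2+2k3+k4)
t=0.010: state=(3.469, 3.053)
t=0.020: state=(3.467, 3.107)
t=0.030: state=(3.465, 3.162)
continuing one RK4 step at a time; state shown every 25 steps (Δt=0.25):
t=0.250: state=(3.228, 4.565)
t=0.480: state=(2.639, 6.142)
next step: t=0.490: state=(2.608, 6.203) — x has crossed 2.63
linear interpolation between t=0.480 (2.63890) and t=0.490 (2.60827) → t≈0.483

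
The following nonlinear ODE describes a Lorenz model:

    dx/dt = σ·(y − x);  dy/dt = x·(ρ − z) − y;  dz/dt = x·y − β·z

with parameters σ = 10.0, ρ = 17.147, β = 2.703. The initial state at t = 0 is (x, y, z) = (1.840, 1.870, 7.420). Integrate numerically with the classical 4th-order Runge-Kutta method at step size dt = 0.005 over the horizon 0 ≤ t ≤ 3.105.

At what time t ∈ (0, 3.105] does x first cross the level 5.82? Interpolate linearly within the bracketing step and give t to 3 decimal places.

t=0.000: state=(1.840, 1.870, 7.420)
step 1 (dt=0.005): k1=(0.300, 16.028, -16.615), k2=(0.693, 16.071, -16.428), k3=(0.684, 16.080, -16.427), k4=(1.070, 16.132, -16.239); state += dt/6·(k1+2k2+2k3+k4)
t=0.005: state=(1.843, 1.950, 7.338)
t=0.010: state=(1.851, 2.031, 7.258)
t=0.015: state=(1.861, 2.113, 7.179)
continuing one RK4 step at a time; state shown every 40 steps (Δt=0.2):
t=0.200: state=(4.385, 6.939, 6.330)
t=0.245: state=(5.688, 8.923, 7.302)
next step: t=0.250: state=(5.852, 9.160, 7.463) — x has crossed 5.82
linear interpolation between t=0.245 (5.68820) and t=0.250 (5.85179) → t≈0.249

t = 0.249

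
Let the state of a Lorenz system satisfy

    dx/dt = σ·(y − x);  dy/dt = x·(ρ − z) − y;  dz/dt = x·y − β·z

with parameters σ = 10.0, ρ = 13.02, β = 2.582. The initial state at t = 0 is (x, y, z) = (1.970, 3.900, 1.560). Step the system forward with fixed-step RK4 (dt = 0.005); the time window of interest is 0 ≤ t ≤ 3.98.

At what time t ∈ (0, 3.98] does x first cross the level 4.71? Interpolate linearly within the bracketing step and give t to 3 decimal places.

t = 0.122

t=0.000: state=(1.970, 3.900, 1.560)
step 1 (dt=0.005): k1=(19.300, 18.676, 3.655), k2=(19.284, 19.164, 3.914), k3=(19.297, 19.161, 3.915), k4=(19.293, 19.646, 4.179); state += dt/6·(k1+2k2+2k3+k4)
t=0.005: state=(2.066, 3.996, 1.580)
t=0.010: state=(2.163, 4.096, 1.602)
t=0.015: state=(2.260, 4.202, 1.627)
t=0.120: state=(4.653, 7.424, 3.111)
next step: t=0.125: state=(4.793, 7.618, 3.248) — x has crossed 4.71
linear interpolation between t=0.120 (4.65281) and t=0.125 (4.79272) → t≈0.122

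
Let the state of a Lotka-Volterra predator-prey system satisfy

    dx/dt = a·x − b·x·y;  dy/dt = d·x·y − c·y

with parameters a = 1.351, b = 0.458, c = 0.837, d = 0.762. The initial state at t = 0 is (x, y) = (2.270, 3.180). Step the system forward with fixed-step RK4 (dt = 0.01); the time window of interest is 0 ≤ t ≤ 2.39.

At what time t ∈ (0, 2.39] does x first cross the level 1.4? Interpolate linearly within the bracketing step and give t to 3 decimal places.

t=0.000: state=(2.270, 3.180)
step 1 (dt=0.01): k1=(-0.239, 2.839), k2=(-0.254, 2.849), k3=(-0.254, 2.849), k4=(-0.269, 2.858); state += dt/6·(k1+2k2+2k3+k4)
t=0.010: state=(2.267, 3.208)
t=0.020: state=(2.265, 3.237)
t=0.030: state=(2.261, 3.266)
continuing one RK4 step at a time; state shown every 10 steps (Δt=0.1):
t=0.100: state=(2.231, 3.472)
t=0.200: state=(2.163, 3.776)
t=0.300: state=(2.069, 4.082)
t=0.400: state=(1.951, 4.376)
t=0.500: state=(1.816, 4.646)
t=0.600: state=(1.671, 4.880)
t=0.700: state=(1.523, 5.069)
t=0.780: state=(1.406, 5.183)
next step: t=0.790: state=(1.392, 5.195) — x has crossed 1.4
linear interpolation between t=0.780 (1.40586) and t=0.790 (1.39151) → t≈0.784

t = 0.784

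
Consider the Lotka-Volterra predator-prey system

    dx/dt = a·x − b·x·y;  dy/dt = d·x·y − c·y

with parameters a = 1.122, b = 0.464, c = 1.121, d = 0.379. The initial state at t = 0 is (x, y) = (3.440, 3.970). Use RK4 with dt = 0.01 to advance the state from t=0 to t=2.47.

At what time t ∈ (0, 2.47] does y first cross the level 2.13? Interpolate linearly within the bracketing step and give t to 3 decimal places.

t=0.000: state=(3.440, 3.970)
step 1 (dt=0.01): k1=(-2.477, 0.726), k2=(-2.474, 0.708), k3=(-2.474, 0.708), k4=(-2.470, 0.690); state += dt/6·(k1+2k2+2k3+k4)
t=0.010: state=(3.415, 3.977)
t=0.020: state=(3.391, 3.984)
t=0.030: state=(3.366, 3.990)
continuing one RK4 step at a time; state shown every 10 steps (Δt=0.1):
t=0.100: state=(3.197, 4.024)
t=0.200: state=(2.965, 4.043)
t=0.300: state=(2.751, 4.028)
t=0.400: state=(2.555, 3.981)
t=0.500: state=(2.380, 3.908)
t=0.600: state=(2.226, 3.812)
t=0.700: state=(2.092, 3.698)
t=0.800: state=(1.977, 3.570)
t=0.900: state=(1.880, 3.434)
t=1.000: state=(1.800, 3.291)
t=1.100: state=(1.734, 3.146)
t=1.200: state=(1.682, 3.000)
t=1.300: state=(1.643, 2.856)
t=1.400: state=(1.615, 2.716)
t=1.500: state=(1.598, 2.580)
t=1.600: state=(1.591, 2.450)
t=1.700: state=(1.593, 2.326)
t=1.800: state=(1.604, 2.209)
t=1.870: state=(1.617, 2.132)
next step: t=1.880: state=(1.619, 2.121) — y has crossed 2.13
linear interpolation between t=1.870 (2.13188) and t=1.880 (2.12108) → t≈1.872

t = 1.872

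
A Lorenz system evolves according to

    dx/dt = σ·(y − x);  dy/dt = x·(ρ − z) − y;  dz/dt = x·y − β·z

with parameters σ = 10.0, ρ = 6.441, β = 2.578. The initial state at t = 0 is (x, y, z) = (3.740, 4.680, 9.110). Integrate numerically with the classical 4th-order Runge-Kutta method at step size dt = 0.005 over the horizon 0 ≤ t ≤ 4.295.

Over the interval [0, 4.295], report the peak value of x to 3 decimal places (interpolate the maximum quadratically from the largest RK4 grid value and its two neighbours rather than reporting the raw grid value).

max x = 4.586

t=0.000: state=(3.740, 4.680, 9.110)
step 1 (dt=0.005): k1=(9.400, -14.662, -5.982), k2=(8.798, -14.632, -5.972), k3=(8.814, -14.628, -5.979), k4=(8.228, -14.593, -5.976); state += dt/6·(k1+2k2+2k3+k4)
t=0.005: state=(3.784, 4.607, 9.080)
t=0.010: state=(3.822, 4.534, 9.050)
t=0.015: state=(3.855, 4.462, 9.020)
continuing one RK4 step at a time; state shown every 40 steps (Δt=0.2):
t=0.200: state=(3.210, 2.549, 7.396)
t=0.400: state=(2.322, 2.129, 5.341)
t=0.600: state=(2.335, 2.511, 4.002)
t=0.800: state=(2.939, 3.350, 3.600)
t=1.000: state=(3.866, 4.334, 4.253)
t=1.200: state=(4.545, 4.689, 5.636)
t=1.400: state=(4.356, 4.064, 6.474)
t=1.600: state=(3.679, 3.367, 6.150)
t=1.800: state=(3.266, 3.176, 5.393)
t=2.000: state=(3.292, 3.394, 4.880)
t=2.200: state=(3.601, 3.786, 4.856)
t=2.400: state=(3.935, 4.061, 5.246)
t=2.600: state=(4.042, 4.018, 5.685)
t=2.800: state=(3.882, 3.766, 5.807)
t=3.000: state=(3.661, 3.573, 5.609)
t=3.200: state=(3.565, 3.560, 5.345)
t=3.400: state=(3.623, 3.680, 5.219)
t=3.600: state=(3.753, 3.816, 5.285)
t=3.800: state=(3.843, 3.864, 5.449)
t=4.000: state=(3.835, 3.809, 5.562)
t=4.200: state=(3.761, 3.720, 5.552)
t=4.295: state=(3.725, 3.691, 5.514)
largest grid value and its neighbours: x(1.250)=4.58533, x(1.255)=4.58590, x(1.260)=4.58583
parabola through these three points peaks at t≈1.257 with x≈4.58595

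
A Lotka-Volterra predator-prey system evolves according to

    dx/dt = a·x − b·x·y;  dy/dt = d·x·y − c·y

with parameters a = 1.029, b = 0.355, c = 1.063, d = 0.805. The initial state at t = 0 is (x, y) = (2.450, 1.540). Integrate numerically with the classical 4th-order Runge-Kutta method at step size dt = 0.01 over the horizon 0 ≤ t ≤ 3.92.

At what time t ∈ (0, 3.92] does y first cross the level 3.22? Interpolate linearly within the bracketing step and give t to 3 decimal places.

t=0.000: state=(2.450, 1.540)
step 1 (dt=0.01): k1=(1.182, 1.400), k2=(1.178, 1.414), k3=(1.178, 1.414), k4=(1.175, 1.428); state += dt/6·(k1+2k2+2k3+k4)
t=0.010: state=(2.462, 1.554)
t=0.020: state=(2.473, 1.569)
t=0.030: state=(2.485, 1.583)
continuing one RK4 step at a time; state shown every 20 steps (Δt=0.2):
t=0.200: state=(2.668, 1.881)
t=0.400: state=(2.821, 2.368)
t=0.600: state=(2.864, 3.031)
t=0.640: state=(2.856, 3.185)
next step: t=0.650: state=(2.853, 3.225) — y has crossed 3.22
linear interpolation between t=0.640 (3.18548) and t=0.650 (3.22505) → t≈0.649

t = 0.649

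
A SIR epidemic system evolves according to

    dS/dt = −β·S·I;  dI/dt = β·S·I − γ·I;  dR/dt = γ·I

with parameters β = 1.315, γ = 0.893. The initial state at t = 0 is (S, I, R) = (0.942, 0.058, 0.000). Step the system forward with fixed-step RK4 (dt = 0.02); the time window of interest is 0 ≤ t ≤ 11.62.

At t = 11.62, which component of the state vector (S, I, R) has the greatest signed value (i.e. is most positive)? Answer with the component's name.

largest component: R

t=0.000: state=(0.942, 0.058, 0.000)
step 1 (dt=0.02): k1=(-0.072, 0.020, 0.052), k2=(-0.072, 0.020, 0.052), k3=(-0.072, 0.020, 0.052), k4=(-0.072, 0.020, 0.052); state += dt/6·(k1+2k2+2k3+k4)
t=0.020: state=(0.941, 0.058, 0.001)
t=0.040: state=(0.939, 0.059, 0.002)
t=0.060: state=(0.938, 0.059, 0.003)
continuing one RK4 step at a time; state shown every 25 steps (Δt=0.5):
t=0.500: state=(0.904, 0.068, 0.028)
t=1.000: state=(0.861, 0.078, 0.061)
t=1.500: state=(0.816, 0.086, 0.098)
t=2.000: state=(0.769, 0.093, 0.138)
t=2.500: state=(0.722, 0.097, 0.180)
t=3.000: state=(0.677, 0.099, 0.224)
t=3.500: state=(0.635, 0.097, 0.268)
t=4.000: state=(0.596, 0.093, 0.311)
t=4.500: state=(0.562, 0.087, 0.351)
t=5.000: state=(0.532, 0.080, 0.388)
t=5.500: state=(0.506, 0.072, 0.422)
t=6.000: state=(0.484, 0.064, 0.453)
t=6.500: state=(0.465, 0.056, 0.479)
t=7.000: state=(0.450, 0.048, 0.502)
t=7.500: state=(0.437, 0.041, 0.522)
t=8.000: state=(0.426, 0.035, 0.539)
t=8.500: state=(0.417, 0.030, 0.554)
t=9.000: state=(0.410, 0.025, 0.566)
t=9.500: state=(0.403, 0.021, 0.576)
t=10.000: state=(0.398, 0.017, 0.584)
t=10.500: state=(0.394, 0.014, 0.591)
t=11.000: state=(0.391, 0.012, 0.597)
t=11.500: state=(0.388, 0.010, 0.602)
t=11.620: state=(0.388, 0.009, 0.603)
compare at T: S=0.388, I=0.009, R=0.603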